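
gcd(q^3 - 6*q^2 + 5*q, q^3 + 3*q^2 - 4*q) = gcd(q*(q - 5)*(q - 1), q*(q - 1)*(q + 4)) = q^2 - q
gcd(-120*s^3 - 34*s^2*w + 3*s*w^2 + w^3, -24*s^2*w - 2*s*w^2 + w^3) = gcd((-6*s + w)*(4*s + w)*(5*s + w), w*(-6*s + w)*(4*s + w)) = 24*s^2 + 2*s*w - w^2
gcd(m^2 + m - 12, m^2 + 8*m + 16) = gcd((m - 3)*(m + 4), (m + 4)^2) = m + 4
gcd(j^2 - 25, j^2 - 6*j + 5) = j - 5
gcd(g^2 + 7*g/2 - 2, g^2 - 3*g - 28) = g + 4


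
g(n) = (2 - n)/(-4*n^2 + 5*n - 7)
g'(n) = (2 - n)*(8*n - 5)/(-4*n^2 + 5*n - 7)^2 - 1/(-4*n^2 + 5*n - 7)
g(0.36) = -0.29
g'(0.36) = 0.07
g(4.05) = 0.04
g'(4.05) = -0.00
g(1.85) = -0.01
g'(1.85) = 0.10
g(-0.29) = -0.26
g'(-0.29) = -0.10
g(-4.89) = -0.05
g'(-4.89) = -0.01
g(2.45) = 0.02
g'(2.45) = 0.03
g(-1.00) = -0.19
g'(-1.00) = -0.09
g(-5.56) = -0.05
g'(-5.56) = -0.01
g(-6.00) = -0.04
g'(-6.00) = -0.00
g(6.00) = 0.03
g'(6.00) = 0.00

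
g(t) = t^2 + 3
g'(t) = 2*t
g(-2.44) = 8.95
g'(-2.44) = -4.88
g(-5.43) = 32.48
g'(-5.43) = -10.86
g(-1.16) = 4.35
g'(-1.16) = -2.32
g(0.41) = 3.17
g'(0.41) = 0.82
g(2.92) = 11.53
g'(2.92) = 5.84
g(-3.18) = 13.11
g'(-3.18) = -6.36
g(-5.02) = 28.20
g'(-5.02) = -10.04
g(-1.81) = 6.28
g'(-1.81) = -3.62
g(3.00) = 12.00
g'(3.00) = 6.00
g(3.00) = 12.00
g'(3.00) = 6.00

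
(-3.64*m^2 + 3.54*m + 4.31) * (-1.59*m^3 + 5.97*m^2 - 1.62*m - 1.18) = 5.7876*m^5 - 27.3594*m^4 + 20.1777*m^3 + 24.2911*m^2 - 11.1594*m - 5.0858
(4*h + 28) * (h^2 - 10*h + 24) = 4*h^3 - 12*h^2 - 184*h + 672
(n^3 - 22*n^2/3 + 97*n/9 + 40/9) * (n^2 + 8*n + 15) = n^5 + 2*n^4/3 - 296*n^3/9 - 58*n^2/3 + 1775*n/9 + 200/3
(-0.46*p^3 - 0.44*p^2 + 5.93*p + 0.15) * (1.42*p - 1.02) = -0.6532*p^4 - 0.1556*p^3 + 8.8694*p^2 - 5.8356*p - 0.153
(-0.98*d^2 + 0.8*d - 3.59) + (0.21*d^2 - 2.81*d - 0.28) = -0.77*d^2 - 2.01*d - 3.87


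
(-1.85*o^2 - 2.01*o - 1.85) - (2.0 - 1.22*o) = -1.85*o^2 - 0.79*o - 3.85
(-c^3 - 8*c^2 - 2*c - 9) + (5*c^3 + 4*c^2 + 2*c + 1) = 4*c^3 - 4*c^2 - 8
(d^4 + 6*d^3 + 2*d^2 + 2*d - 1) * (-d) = -d^5 - 6*d^4 - 2*d^3 - 2*d^2 + d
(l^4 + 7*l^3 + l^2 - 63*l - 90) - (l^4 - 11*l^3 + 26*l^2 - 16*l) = 18*l^3 - 25*l^2 - 47*l - 90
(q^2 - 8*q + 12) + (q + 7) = q^2 - 7*q + 19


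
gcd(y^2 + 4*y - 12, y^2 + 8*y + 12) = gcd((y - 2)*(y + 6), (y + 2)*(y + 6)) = y + 6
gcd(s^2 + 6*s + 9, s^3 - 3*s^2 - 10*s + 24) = s + 3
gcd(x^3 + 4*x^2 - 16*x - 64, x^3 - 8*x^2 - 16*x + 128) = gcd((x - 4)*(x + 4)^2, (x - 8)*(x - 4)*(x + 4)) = x^2 - 16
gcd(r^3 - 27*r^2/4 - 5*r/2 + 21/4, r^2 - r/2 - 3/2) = r + 1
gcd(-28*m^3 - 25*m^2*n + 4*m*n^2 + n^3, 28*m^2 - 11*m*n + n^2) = 4*m - n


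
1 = 1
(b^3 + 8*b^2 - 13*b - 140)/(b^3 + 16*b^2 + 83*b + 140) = (b - 4)/(b + 4)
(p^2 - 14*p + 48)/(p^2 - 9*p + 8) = (p - 6)/(p - 1)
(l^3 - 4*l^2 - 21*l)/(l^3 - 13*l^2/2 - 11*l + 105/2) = 2*l/(2*l - 5)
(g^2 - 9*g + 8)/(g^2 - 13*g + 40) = (g - 1)/(g - 5)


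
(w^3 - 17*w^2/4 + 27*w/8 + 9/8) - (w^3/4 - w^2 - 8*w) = 3*w^3/4 - 13*w^2/4 + 91*w/8 + 9/8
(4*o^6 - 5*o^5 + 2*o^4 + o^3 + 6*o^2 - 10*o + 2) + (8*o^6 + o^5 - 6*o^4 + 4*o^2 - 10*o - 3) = 12*o^6 - 4*o^5 - 4*o^4 + o^3 + 10*o^2 - 20*o - 1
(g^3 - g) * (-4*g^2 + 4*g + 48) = -4*g^5 + 4*g^4 + 52*g^3 - 4*g^2 - 48*g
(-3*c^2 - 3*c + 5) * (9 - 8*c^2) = 24*c^4 + 24*c^3 - 67*c^2 - 27*c + 45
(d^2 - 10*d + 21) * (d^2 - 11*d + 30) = d^4 - 21*d^3 + 161*d^2 - 531*d + 630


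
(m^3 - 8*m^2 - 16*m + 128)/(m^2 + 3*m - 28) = (m^2 - 4*m - 32)/(m + 7)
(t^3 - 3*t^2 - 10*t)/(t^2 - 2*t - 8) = t*(t - 5)/(t - 4)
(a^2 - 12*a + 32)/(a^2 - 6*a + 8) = (a - 8)/(a - 2)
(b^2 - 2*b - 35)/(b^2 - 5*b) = (b^2 - 2*b - 35)/(b*(b - 5))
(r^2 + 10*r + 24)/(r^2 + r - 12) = (r + 6)/(r - 3)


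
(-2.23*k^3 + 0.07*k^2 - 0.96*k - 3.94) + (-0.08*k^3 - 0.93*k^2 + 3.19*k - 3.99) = -2.31*k^3 - 0.86*k^2 + 2.23*k - 7.93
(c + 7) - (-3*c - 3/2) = 4*c + 17/2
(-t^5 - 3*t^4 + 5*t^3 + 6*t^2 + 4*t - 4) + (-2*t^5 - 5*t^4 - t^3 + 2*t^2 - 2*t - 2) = -3*t^5 - 8*t^4 + 4*t^3 + 8*t^2 + 2*t - 6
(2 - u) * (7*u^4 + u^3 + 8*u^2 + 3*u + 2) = -7*u^5 + 13*u^4 - 6*u^3 + 13*u^2 + 4*u + 4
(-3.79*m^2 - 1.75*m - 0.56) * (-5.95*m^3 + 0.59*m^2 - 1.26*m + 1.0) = 22.5505*m^5 + 8.1764*m^4 + 7.0749*m^3 - 1.9154*m^2 - 1.0444*m - 0.56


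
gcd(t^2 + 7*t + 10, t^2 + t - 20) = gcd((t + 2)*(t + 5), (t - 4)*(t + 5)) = t + 5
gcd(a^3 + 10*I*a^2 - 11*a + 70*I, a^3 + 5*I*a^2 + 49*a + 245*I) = a^2 + 12*I*a - 35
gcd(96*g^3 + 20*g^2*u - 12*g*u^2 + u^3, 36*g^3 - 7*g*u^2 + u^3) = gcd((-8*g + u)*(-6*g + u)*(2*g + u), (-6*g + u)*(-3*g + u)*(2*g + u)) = -12*g^2 - 4*g*u + u^2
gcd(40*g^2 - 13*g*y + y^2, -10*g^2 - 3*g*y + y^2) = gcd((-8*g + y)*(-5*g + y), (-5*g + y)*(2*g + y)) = -5*g + y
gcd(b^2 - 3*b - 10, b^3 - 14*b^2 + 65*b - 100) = b - 5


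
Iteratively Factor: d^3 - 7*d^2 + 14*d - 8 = (d - 2)*(d^2 - 5*d + 4) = (d - 4)*(d - 2)*(d - 1)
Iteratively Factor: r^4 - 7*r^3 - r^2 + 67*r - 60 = (r + 3)*(r^3 - 10*r^2 + 29*r - 20) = (r - 5)*(r + 3)*(r^2 - 5*r + 4) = (r - 5)*(r - 1)*(r + 3)*(r - 4)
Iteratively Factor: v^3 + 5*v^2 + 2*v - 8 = (v + 4)*(v^2 + v - 2) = (v - 1)*(v + 4)*(v + 2)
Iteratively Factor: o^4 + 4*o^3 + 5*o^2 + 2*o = (o)*(o^3 + 4*o^2 + 5*o + 2) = o*(o + 2)*(o^2 + 2*o + 1) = o*(o + 1)*(o + 2)*(o + 1)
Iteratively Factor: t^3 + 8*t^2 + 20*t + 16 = (t + 4)*(t^2 + 4*t + 4) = (t + 2)*(t + 4)*(t + 2)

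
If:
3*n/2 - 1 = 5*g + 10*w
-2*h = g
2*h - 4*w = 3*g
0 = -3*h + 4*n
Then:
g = 16/71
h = -8/71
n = -6/71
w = -16/71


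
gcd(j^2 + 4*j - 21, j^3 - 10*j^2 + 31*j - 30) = j - 3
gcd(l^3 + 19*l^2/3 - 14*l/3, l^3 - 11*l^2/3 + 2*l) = l^2 - 2*l/3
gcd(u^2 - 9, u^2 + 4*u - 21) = u - 3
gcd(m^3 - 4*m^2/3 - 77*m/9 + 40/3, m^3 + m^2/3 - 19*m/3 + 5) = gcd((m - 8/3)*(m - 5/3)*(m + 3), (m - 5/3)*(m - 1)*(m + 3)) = m^2 + 4*m/3 - 5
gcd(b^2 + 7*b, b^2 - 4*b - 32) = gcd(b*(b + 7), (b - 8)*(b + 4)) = 1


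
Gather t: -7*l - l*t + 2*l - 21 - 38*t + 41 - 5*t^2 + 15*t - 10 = -5*l - 5*t^2 + t*(-l - 23) + 10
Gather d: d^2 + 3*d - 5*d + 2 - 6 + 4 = d^2 - 2*d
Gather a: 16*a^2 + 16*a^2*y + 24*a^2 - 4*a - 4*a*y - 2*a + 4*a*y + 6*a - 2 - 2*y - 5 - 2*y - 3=a^2*(16*y + 40) - 4*y - 10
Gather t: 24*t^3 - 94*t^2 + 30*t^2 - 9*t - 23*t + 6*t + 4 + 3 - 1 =24*t^3 - 64*t^2 - 26*t + 6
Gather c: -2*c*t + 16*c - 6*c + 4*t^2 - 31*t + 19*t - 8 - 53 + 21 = c*(10 - 2*t) + 4*t^2 - 12*t - 40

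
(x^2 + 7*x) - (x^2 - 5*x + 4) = 12*x - 4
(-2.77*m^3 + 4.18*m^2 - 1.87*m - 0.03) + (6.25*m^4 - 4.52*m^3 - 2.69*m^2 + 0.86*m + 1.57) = 6.25*m^4 - 7.29*m^3 + 1.49*m^2 - 1.01*m + 1.54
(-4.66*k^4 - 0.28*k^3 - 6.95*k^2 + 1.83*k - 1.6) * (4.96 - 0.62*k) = 2.8892*k^5 - 22.94*k^4 + 2.9202*k^3 - 35.6066*k^2 + 10.0688*k - 7.936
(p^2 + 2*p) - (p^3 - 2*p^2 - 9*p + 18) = -p^3 + 3*p^2 + 11*p - 18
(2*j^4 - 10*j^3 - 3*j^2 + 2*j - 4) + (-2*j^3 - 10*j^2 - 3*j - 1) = 2*j^4 - 12*j^3 - 13*j^2 - j - 5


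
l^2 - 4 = (l - 2)*(l + 2)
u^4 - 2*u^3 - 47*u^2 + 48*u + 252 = (u - 7)*(u - 3)*(u + 2)*(u + 6)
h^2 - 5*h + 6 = (h - 3)*(h - 2)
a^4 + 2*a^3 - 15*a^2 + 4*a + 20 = (a - 2)^2*(a + 1)*(a + 5)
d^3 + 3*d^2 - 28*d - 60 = (d - 5)*(d + 2)*(d + 6)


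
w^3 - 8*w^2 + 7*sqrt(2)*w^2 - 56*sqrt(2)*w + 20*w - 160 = (w - 8)*(w + 2*sqrt(2))*(w + 5*sqrt(2))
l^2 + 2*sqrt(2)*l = l*(l + 2*sqrt(2))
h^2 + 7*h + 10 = (h + 2)*(h + 5)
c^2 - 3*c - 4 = (c - 4)*(c + 1)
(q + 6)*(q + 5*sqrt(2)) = q^2 + 6*q + 5*sqrt(2)*q + 30*sqrt(2)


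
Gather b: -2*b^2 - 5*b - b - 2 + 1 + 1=-2*b^2 - 6*b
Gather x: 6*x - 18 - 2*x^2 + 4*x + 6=-2*x^2 + 10*x - 12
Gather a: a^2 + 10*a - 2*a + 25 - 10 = a^2 + 8*a + 15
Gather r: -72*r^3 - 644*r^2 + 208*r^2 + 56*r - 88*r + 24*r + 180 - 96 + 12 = -72*r^3 - 436*r^2 - 8*r + 96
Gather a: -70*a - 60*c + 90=-70*a - 60*c + 90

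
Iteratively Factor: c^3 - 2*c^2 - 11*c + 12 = (c - 4)*(c^2 + 2*c - 3) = (c - 4)*(c - 1)*(c + 3)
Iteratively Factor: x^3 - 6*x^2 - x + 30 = (x - 5)*(x^2 - x - 6) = (x - 5)*(x - 3)*(x + 2)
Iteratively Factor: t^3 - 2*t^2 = (t)*(t^2 - 2*t) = t*(t - 2)*(t)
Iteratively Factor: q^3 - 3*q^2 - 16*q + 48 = (q - 4)*(q^2 + q - 12) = (q - 4)*(q + 4)*(q - 3)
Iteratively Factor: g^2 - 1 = (g + 1)*(g - 1)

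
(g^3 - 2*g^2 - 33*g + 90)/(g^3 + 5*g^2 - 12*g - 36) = (g - 5)/(g + 2)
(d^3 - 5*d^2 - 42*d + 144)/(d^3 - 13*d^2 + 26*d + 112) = (d^2 + 3*d - 18)/(d^2 - 5*d - 14)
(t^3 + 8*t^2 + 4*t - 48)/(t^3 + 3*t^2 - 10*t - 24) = (t^2 + 4*t - 12)/(t^2 - t - 6)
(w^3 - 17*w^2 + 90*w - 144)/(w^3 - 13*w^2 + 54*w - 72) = (w - 8)/(w - 4)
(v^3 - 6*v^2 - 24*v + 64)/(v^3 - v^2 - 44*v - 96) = (v - 2)/(v + 3)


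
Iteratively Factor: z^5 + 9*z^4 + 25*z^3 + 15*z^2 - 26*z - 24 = (z + 4)*(z^4 + 5*z^3 + 5*z^2 - 5*z - 6) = (z - 1)*(z + 4)*(z^3 + 6*z^2 + 11*z + 6) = (z - 1)*(z + 1)*(z + 4)*(z^2 + 5*z + 6) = (z - 1)*(z + 1)*(z + 3)*(z + 4)*(z + 2)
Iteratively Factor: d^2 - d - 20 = (d + 4)*(d - 5)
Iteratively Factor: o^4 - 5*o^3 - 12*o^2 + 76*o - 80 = (o - 2)*(o^3 - 3*o^2 - 18*o + 40) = (o - 5)*(o - 2)*(o^2 + 2*o - 8) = (o - 5)*(o - 2)^2*(o + 4)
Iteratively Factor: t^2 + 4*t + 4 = (t + 2)*(t + 2)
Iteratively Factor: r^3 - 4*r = (r - 2)*(r^2 + 2*r) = (r - 2)*(r + 2)*(r)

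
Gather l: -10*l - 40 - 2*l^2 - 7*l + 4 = -2*l^2 - 17*l - 36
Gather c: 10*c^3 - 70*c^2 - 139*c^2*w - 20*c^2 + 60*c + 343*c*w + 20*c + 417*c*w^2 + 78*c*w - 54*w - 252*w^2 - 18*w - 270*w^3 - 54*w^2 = 10*c^3 + c^2*(-139*w - 90) + c*(417*w^2 + 421*w + 80) - 270*w^3 - 306*w^2 - 72*w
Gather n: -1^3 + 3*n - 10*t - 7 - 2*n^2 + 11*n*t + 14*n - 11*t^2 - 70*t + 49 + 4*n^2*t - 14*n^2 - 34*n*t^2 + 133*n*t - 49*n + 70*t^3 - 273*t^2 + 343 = n^2*(4*t - 16) + n*(-34*t^2 + 144*t - 32) + 70*t^3 - 284*t^2 - 80*t + 384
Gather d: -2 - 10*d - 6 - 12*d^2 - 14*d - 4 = -12*d^2 - 24*d - 12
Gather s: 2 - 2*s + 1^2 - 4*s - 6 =-6*s - 3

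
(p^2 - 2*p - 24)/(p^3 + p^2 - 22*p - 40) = (p - 6)/(p^2 - 3*p - 10)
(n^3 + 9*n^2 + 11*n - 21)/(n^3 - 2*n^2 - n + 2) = (n^2 + 10*n + 21)/(n^2 - n - 2)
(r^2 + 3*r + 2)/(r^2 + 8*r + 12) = (r + 1)/(r + 6)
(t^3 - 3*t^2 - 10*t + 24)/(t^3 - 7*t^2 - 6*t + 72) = (t - 2)/(t - 6)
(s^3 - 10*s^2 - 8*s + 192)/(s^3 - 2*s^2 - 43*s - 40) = (s^2 - 2*s - 24)/(s^2 + 6*s + 5)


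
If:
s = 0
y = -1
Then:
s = 0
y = -1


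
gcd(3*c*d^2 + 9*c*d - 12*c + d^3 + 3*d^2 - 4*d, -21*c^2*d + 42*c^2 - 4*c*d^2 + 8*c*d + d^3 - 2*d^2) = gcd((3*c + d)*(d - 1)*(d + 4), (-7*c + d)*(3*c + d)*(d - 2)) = 3*c + d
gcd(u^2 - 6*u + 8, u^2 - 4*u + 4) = u - 2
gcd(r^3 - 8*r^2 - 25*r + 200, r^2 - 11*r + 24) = r - 8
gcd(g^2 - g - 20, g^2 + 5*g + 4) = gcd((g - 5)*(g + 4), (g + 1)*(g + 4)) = g + 4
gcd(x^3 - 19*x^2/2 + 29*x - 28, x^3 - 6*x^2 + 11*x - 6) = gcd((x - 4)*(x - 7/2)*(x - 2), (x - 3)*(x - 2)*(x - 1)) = x - 2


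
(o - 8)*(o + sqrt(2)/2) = o^2 - 8*o + sqrt(2)*o/2 - 4*sqrt(2)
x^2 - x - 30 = (x - 6)*(x + 5)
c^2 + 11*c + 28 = (c + 4)*(c + 7)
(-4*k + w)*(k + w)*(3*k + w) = -12*k^3 - 13*k^2*w + w^3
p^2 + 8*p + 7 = (p + 1)*(p + 7)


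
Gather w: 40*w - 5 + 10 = 40*w + 5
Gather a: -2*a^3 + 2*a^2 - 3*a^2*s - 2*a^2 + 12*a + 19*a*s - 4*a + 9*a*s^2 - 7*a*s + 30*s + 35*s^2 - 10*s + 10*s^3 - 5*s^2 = -2*a^3 - 3*a^2*s + a*(9*s^2 + 12*s + 8) + 10*s^3 + 30*s^2 + 20*s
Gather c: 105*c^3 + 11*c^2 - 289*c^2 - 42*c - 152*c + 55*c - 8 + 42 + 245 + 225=105*c^3 - 278*c^2 - 139*c + 504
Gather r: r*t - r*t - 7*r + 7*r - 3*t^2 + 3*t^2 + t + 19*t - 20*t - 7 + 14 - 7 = 0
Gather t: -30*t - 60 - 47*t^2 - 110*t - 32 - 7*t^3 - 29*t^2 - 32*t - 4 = -7*t^3 - 76*t^2 - 172*t - 96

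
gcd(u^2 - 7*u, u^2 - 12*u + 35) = u - 7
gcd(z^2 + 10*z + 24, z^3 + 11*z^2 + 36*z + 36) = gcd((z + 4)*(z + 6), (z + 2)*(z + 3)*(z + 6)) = z + 6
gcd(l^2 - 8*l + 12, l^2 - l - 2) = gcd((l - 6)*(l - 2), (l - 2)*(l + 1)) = l - 2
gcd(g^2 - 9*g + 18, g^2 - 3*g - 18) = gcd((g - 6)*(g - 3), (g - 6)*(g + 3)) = g - 6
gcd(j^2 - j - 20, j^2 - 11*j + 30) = j - 5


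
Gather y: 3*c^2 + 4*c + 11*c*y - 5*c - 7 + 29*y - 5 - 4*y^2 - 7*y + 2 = 3*c^2 - c - 4*y^2 + y*(11*c + 22) - 10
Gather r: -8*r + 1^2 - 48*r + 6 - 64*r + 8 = 15 - 120*r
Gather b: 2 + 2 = 4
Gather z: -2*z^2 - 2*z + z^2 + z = -z^2 - z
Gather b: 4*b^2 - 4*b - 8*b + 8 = 4*b^2 - 12*b + 8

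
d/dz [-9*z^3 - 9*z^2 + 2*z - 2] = -27*z^2 - 18*z + 2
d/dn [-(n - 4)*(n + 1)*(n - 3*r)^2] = (n - 3*r)*((4 - n)*(n - 3*r) - 2*(n - 4)*(n + 1) - (n + 1)*(n - 3*r))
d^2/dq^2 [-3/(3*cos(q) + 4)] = 9*(3*cos(q)^2 - 4*cos(q) - 6)/(3*cos(q) + 4)^3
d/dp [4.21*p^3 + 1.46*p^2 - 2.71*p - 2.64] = 12.63*p^2 + 2.92*p - 2.71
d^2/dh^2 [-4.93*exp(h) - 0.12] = -4.93*exp(h)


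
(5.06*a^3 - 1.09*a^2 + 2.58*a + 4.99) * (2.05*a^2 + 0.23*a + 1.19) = 10.373*a^5 - 1.0707*a^4 + 11.0597*a^3 + 9.5258*a^2 + 4.2179*a + 5.9381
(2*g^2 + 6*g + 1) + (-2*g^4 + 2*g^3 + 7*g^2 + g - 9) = -2*g^4 + 2*g^3 + 9*g^2 + 7*g - 8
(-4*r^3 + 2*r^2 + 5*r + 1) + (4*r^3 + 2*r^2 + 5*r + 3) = 4*r^2 + 10*r + 4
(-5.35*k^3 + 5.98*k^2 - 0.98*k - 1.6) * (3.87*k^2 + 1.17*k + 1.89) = -20.7045*k^5 + 16.8831*k^4 - 6.9075*k^3 + 3.9636*k^2 - 3.7242*k - 3.024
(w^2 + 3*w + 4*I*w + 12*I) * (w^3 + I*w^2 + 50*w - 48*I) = w^5 + 3*w^4 + 5*I*w^4 + 46*w^3 + 15*I*w^3 + 138*w^2 + 152*I*w^2 + 192*w + 456*I*w + 576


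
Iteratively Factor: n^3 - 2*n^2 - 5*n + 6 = (n - 3)*(n^2 + n - 2) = (n - 3)*(n + 2)*(n - 1)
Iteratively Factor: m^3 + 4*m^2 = (m + 4)*(m^2) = m*(m + 4)*(m)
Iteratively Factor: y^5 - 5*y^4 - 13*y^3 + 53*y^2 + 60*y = (y - 4)*(y^4 - y^3 - 17*y^2 - 15*y) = (y - 5)*(y - 4)*(y^3 + 4*y^2 + 3*y) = (y - 5)*(y - 4)*(y + 3)*(y^2 + y) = (y - 5)*(y - 4)*(y + 1)*(y + 3)*(y)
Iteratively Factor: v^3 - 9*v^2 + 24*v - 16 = (v - 4)*(v^2 - 5*v + 4) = (v - 4)^2*(v - 1)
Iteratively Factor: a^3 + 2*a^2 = (a)*(a^2 + 2*a) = a^2*(a + 2)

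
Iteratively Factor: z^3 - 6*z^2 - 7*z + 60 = (z + 3)*(z^2 - 9*z + 20) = (z - 4)*(z + 3)*(z - 5)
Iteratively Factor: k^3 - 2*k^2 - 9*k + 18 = (k + 3)*(k^2 - 5*k + 6) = (k - 2)*(k + 3)*(k - 3)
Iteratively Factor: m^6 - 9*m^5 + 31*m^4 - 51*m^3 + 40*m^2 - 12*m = (m - 2)*(m^5 - 7*m^4 + 17*m^3 - 17*m^2 + 6*m) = m*(m - 2)*(m^4 - 7*m^3 + 17*m^2 - 17*m + 6) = m*(m - 2)*(m - 1)*(m^3 - 6*m^2 + 11*m - 6) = m*(m - 3)*(m - 2)*(m - 1)*(m^2 - 3*m + 2) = m*(m - 3)*(m - 2)^2*(m - 1)*(m - 1)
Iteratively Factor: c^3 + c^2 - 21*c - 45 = (c + 3)*(c^2 - 2*c - 15) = (c + 3)^2*(c - 5)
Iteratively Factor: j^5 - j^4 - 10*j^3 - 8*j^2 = (j + 2)*(j^4 - 3*j^3 - 4*j^2) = j*(j + 2)*(j^3 - 3*j^2 - 4*j) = j*(j + 1)*(j + 2)*(j^2 - 4*j) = j*(j - 4)*(j + 1)*(j + 2)*(j)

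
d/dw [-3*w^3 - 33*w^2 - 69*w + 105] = -9*w^2 - 66*w - 69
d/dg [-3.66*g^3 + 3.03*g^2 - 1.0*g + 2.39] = -10.98*g^2 + 6.06*g - 1.0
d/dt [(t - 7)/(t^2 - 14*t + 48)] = (t^2 - 14*t - 2*(t - 7)^2 + 48)/(t^2 - 14*t + 48)^2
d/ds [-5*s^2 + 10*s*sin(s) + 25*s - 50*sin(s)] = 10*s*cos(s) - 10*s + 10*sin(s) - 50*cos(s) + 25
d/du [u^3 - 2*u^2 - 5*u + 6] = 3*u^2 - 4*u - 5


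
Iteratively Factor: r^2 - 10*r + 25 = (r - 5)*(r - 5)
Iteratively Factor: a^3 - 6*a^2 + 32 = (a - 4)*(a^2 - 2*a - 8) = (a - 4)^2*(a + 2)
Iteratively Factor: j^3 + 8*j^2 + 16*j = (j)*(j^2 + 8*j + 16) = j*(j + 4)*(j + 4)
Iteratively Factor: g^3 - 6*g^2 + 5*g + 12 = (g - 4)*(g^2 - 2*g - 3) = (g - 4)*(g + 1)*(g - 3)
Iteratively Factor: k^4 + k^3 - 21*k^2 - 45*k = (k + 3)*(k^3 - 2*k^2 - 15*k) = (k + 3)^2*(k^2 - 5*k) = k*(k + 3)^2*(k - 5)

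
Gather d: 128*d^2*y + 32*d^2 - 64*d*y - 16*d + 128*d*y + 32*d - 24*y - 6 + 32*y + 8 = d^2*(128*y + 32) + d*(64*y + 16) + 8*y + 2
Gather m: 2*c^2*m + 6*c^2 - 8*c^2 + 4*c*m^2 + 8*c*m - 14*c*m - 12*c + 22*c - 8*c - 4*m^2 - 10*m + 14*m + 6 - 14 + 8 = -2*c^2 + 2*c + m^2*(4*c - 4) + m*(2*c^2 - 6*c + 4)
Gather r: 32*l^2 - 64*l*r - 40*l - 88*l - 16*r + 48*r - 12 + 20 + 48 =32*l^2 - 128*l + r*(32 - 64*l) + 56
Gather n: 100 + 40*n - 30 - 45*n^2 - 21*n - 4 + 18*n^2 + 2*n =-27*n^2 + 21*n + 66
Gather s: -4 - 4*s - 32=-4*s - 36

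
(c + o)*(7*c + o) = 7*c^2 + 8*c*o + o^2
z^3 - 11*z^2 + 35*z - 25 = (z - 5)^2*(z - 1)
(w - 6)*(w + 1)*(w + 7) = w^3 + 2*w^2 - 41*w - 42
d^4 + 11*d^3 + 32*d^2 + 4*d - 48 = (d - 1)*(d + 2)*(d + 4)*(d + 6)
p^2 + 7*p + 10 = (p + 2)*(p + 5)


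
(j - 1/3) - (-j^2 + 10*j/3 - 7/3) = j^2 - 7*j/3 + 2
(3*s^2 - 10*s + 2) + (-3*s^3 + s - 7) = -3*s^3 + 3*s^2 - 9*s - 5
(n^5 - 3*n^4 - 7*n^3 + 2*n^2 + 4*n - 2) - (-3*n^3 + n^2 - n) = n^5 - 3*n^4 - 4*n^3 + n^2 + 5*n - 2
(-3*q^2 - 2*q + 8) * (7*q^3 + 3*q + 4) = -21*q^5 - 14*q^4 + 47*q^3 - 18*q^2 + 16*q + 32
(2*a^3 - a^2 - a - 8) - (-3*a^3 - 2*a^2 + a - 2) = 5*a^3 + a^2 - 2*a - 6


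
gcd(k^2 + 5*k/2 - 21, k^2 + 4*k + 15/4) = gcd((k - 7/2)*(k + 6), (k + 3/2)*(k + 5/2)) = 1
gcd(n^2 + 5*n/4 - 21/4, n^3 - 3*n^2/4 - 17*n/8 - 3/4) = 1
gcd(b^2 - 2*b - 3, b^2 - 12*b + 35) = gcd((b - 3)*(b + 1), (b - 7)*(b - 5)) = 1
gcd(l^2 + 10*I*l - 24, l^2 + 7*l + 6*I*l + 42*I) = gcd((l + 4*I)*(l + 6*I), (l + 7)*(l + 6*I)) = l + 6*I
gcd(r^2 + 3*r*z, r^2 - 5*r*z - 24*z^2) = r + 3*z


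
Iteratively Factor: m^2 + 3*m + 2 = (m + 2)*(m + 1)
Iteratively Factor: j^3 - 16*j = (j - 4)*(j^2 + 4*j) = j*(j - 4)*(j + 4)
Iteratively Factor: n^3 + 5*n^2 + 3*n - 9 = (n + 3)*(n^2 + 2*n - 3) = (n - 1)*(n + 3)*(n + 3)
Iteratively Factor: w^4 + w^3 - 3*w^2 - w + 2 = (w + 2)*(w^3 - w^2 - w + 1) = (w - 1)*(w + 2)*(w^2 - 1) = (w - 1)^2*(w + 2)*(w + 1)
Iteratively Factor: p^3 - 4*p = (p)*(p^2 - 4) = p*(p - 2)*(p + 2)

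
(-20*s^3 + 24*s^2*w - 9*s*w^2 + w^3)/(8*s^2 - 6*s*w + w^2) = (-10*s^2 + 7*s*w - w^2)/(4*s - w)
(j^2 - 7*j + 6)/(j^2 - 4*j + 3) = (j - 6)/(j - 3)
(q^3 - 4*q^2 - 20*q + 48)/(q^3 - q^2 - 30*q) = (q^2 + 2*q - 8)/(q*(q + 5))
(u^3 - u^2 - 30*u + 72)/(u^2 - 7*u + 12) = u + 6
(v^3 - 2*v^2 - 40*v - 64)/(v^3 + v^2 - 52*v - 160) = (v + 2)/(v + 5)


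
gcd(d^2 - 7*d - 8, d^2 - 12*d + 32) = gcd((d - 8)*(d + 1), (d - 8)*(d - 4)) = d - 8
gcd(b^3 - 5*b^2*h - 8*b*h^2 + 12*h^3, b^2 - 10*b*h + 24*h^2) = b - 6*h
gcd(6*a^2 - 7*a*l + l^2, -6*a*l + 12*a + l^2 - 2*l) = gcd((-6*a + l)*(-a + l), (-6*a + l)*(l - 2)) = 6*a - l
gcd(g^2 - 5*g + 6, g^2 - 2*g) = g - 2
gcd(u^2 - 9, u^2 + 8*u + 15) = u + 3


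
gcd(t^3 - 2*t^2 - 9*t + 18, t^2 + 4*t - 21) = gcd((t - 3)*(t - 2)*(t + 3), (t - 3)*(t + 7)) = t - 3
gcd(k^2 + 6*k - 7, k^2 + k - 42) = k + 7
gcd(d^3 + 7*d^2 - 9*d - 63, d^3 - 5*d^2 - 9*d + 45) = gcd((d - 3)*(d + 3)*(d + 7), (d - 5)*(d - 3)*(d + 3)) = d^2 - 9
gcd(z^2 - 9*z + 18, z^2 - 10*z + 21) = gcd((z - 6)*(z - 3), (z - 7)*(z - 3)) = z - 3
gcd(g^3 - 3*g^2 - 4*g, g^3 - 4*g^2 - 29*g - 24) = g + 1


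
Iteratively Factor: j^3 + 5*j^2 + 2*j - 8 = (j + 4)*(j^2 + j - 2) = (j + 2)*(j + 4)*(j - 1)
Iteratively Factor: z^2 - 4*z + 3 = (z - 3)*(z - 1)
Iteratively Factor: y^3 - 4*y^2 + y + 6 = (y + 1)*(y^2 - 5*y + 6) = (y - 2)*(y + 1)*(y - 3)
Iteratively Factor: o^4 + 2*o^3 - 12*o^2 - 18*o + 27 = (o + 3)*(o^3 - o^2 - 9*o + 9) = (o - 1)*(o + 3)*(o^2 - 9) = (o - 3)*(o - 1)*(o + 3)*(o + 3)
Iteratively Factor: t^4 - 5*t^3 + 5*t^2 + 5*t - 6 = (t - 3)*(t^3 - 2*t^2 - t + 2) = (t - 3)*(t - 2)*(t^2 - 1) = (t - 3)*(t - 2)*(t + 1)*(t - 1)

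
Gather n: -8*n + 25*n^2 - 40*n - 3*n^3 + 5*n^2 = -3*n^3 + 30*n^2 - 48*n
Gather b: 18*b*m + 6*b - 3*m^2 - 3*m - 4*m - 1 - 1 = b*(18*m + 6) - 3*m^2 - 7*m - 2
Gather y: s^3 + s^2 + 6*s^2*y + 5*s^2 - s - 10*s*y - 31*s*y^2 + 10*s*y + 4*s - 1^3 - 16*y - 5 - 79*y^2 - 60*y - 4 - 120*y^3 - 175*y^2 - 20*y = s^3 + 6*s^2 + 3*s - 120*y^3 + y^2*(-31*s - 254) + y*(6*s^2 - 96) - 10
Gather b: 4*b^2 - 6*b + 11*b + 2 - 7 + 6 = 4*b^2 + 5*b + 1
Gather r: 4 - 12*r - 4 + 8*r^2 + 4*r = 8*r^2 - 8*r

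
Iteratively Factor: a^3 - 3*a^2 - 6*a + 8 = (a - 1)*(a^2 - 2*a - 8) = (a - 1)*(a + 2)*(a - 4)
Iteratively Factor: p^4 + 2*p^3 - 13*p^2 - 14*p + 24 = (p - 1)*(p^3 + 3*p^2 - 10*p - 24) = (p - 1)*(p + 2)*(p^2 + p - 12) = (p - 3)*(p - 1)*(p + 2)*(p + 4)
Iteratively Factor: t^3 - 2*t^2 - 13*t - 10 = (t + 1)*(t^2 - 3*t - 10) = (t - 5)*(t + 1)*(t + 2)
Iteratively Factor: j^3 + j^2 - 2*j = (j)*(j^2 + j - 2) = j*(j - 1)*(j + 2)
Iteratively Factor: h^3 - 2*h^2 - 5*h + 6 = (h + 2)*(h^2 - 4*h + 3) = (h - 1)*(h + 2)*(h - 3)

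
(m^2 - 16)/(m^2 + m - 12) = (m - 4)/(m - 3)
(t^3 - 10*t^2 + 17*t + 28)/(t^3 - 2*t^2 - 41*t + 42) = (t^2 - 3*t - 4)/(t^2 + 5*t - 6)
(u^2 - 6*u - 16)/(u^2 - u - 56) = (u + 2)/(u + 7)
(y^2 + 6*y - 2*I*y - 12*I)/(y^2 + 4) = (y + 6)/(y + 2*I)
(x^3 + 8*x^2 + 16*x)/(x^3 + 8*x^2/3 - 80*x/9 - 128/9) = 9*x*(x + 4)/(9*x^2 - 12*x - 32)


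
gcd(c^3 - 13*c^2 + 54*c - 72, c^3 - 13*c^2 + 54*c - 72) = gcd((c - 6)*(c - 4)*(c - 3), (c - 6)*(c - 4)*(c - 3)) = c^3 - 13*c^2 + 54*c - 72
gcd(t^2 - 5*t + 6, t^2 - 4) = t - 2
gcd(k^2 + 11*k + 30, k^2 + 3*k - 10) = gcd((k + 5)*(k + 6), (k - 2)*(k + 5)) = k + 5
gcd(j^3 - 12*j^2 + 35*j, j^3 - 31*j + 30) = j - 5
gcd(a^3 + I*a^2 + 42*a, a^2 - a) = a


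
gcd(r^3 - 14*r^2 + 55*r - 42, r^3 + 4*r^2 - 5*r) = r - 1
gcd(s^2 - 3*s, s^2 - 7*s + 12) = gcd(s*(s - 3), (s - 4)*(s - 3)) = s - 3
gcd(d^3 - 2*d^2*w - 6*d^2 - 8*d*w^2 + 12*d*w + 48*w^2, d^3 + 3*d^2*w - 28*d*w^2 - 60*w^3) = d + 2*w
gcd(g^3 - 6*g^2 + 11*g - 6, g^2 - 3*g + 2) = g^2 - 3*g + 2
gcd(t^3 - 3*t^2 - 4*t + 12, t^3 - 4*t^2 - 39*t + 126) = t - 3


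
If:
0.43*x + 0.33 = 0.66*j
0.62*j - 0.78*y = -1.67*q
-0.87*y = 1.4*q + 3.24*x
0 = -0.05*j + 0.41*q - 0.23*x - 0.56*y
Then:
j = 0.81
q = -0.65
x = 0.48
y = -0.75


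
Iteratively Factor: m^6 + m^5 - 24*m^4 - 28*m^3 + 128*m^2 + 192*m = (m + 4)*(m^5 - 3*m^4 - 12*m^3 + 20*m^2 + 48*m) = (m - 4)*(m + 4)*(m^4 + m^3 - 8*m^2 - 12*m) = (m - 4)*(m + 2)*(m + 4)*(m^3 - m^2 - 6*m) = (m - 4)*(m + 2)^2*(m + 4)*(m^2 - 3*m) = m*(m - 4)*(m + 2)^2*(m + 4)*(m - 3)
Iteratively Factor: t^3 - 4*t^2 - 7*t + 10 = (t - 5)*(t^2 + t - 2) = (t - 5)*(t - 1)*(t + 2)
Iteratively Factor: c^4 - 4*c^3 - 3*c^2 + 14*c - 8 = (c - 1)*(c^3 - 3*c^2 - 6*c + 8) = (c - 1)*(c + 2)*(c^2 - 5*c + 4) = (c - 4)*(c - 1)*(c + 2)*(c - 1)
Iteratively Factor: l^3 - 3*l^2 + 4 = (l - 2)*(l^2 - l - 2) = (l - 2)^2*(l + 1)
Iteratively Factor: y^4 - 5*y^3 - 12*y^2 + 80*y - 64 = (y - 1)*(y^3 - 4*y^2 - 16*y + 64) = (y - 4)*(y - 1)*(y^2 - 16) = (y - 4)*(y - 1)*(y + 4)*(y - 4)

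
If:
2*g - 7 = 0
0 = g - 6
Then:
No Solution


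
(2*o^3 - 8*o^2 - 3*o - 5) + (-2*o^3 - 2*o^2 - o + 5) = -10*o^2 - 4*o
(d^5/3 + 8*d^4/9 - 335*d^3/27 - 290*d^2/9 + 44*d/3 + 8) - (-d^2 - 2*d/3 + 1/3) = d^5/3 + 8*d^4/9 - 335*d^3/27 - 281*d^2/9 + 46*d/3 + 23/3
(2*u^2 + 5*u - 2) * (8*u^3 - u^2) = 16*u^5 + 38*u^4 - 21*u^3 + 2*u^2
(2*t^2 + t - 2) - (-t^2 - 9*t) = 3*t^2 + 10*t - 2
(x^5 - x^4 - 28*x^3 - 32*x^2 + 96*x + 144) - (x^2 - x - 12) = x^5 - x^4 - 28*x^3 - 33*x^2 + 97*x + 156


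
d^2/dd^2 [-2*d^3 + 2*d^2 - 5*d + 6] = 4 - 12*d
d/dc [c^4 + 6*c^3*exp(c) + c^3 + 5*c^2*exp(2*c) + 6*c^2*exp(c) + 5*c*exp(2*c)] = 6*c^3*exp(c) + 4*c^3 + 10*c^2*exp(2*c) + 24*c^2*exp(c) + 3*c^2 + 20*c*exp(2*c) + 12*c*exp(c) + 5*exp(2*c)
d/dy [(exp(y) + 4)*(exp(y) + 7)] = (2*exp(y) + 11)*exp(y)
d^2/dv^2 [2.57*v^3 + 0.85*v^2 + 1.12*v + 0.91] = 15.42*v + 1.7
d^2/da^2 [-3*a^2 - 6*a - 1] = -6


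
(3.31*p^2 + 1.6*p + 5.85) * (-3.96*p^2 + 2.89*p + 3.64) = -13.1076*p^4 + 3.2299*p^3 - 6.49359999999999*p^2 + 22.7305*p + 21.294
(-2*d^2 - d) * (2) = -4*d^2 - 2*d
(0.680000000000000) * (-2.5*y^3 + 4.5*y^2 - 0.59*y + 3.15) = -1.7*y^3 + 3.06*y^2 - 0.4012*y + 2.142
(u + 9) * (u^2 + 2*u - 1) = u^3 + 11*u^2 + 17*u - 9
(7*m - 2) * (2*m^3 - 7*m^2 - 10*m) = 14*m^4 - 53*m^3 - 56*m^2 + 20*m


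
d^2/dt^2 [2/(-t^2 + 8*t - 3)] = 4*(t^2 - 8*t - 4*(t - 4)^2 + 3)/(t^2 - 8*t + 3)^3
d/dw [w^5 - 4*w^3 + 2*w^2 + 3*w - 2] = 5*w^4 - 12*w^2 + 4*w + 3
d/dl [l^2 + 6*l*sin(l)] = 6*l*cos(l) + 2*l + 6*sin(l)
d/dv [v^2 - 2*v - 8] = 2*v - 2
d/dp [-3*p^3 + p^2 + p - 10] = -9*p^2 + 2*p + 1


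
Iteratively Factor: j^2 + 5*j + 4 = (j + 4)*(j + 1)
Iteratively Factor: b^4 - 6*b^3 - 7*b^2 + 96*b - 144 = (b - 3)*(b^3 - 3*b^2 - 16*b + 48) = (b - 3)^2*(b^2 - 16) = (b - 3)^2*(b + 4)*(b - 4)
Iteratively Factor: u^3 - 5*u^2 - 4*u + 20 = (u - 2)*(u^2 - 3*u - 10) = (u - 5)*(u - 2)*(u + 2)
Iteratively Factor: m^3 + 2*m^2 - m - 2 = (m + 1)*(m^2 + m - 2) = (m + 1)*(m + 2)*(m - 1)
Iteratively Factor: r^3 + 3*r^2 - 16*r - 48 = (r + 4)*(r^2 - r - 12) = (r + 3)*(r + 4)*(r - 4)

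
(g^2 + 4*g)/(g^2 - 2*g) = (g + 4)/(g - 2)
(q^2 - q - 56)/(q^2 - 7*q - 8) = (q + 7)/(q + 1)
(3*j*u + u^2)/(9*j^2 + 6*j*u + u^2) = u/(3*j + u)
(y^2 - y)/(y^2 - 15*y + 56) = y*(y - 1)/(y^2 - 15*y + 56)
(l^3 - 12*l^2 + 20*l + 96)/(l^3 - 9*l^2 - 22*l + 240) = (l + 2)/(l + 5)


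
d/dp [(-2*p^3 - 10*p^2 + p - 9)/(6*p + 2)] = 2*(-3*p^3 - 9*p^2 - 5*p + 7)/(9*p^2 + 6*p + 1)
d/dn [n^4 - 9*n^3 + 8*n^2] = n*(4*n^2 - 27*n + 16)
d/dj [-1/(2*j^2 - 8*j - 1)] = 4*(j - 2)/(-2*j^2 + 8*j + 1)^2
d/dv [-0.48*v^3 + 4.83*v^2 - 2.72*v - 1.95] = -1.44*v^2 + 9.66*v - 2.72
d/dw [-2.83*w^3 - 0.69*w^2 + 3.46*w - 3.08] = -8.49*w^2 - 1.38*w + 3.46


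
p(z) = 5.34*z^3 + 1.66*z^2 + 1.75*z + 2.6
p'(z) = 16.02*z^2 + 3.32*z + 1.75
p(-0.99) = -2.69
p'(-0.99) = 14.16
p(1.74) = 38.80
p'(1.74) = 56.03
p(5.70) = 1055.44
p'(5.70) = 541.16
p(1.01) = 11.56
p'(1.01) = 21.45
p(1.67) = 35.02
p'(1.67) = 51.97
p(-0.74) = 0.05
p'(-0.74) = 8.07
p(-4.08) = -339.59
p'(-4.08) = 254.88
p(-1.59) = -17.45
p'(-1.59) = 36.97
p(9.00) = 4045.67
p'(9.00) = 1329.25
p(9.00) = 4045.67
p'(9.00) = 1329.25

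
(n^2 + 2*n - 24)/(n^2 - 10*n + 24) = (n + 6)/(n - 6)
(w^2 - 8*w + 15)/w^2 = 1 - 8/w + 15/w^2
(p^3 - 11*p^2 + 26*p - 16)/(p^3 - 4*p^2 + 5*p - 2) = (p - 8)/(p - 1)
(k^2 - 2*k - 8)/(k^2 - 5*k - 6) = (-k^2 + 2*k + 8)/(-k^2 + 5*k + 6)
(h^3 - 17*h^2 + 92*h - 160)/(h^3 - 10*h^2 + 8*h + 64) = (h - 5)/(h + 2)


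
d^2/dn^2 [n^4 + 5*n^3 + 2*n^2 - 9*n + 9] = 12*n^2 + 30*n + 4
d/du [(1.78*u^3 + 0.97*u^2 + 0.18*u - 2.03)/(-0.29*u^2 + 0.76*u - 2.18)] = (-0.5162*u^4 + 2.7056*u^3 - 10.8518*u^2 - 5.4066*u + 1.1504)/(0.0841*u^4 - 0.4408*u^3 + 1.842*u^2 - 3.3136*u + 4.7524)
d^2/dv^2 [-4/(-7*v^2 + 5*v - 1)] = 8*(-49*v^2 + 35*v + (14*v - 5)^2 - 7)/(7*v^2 - 5*v + 1)^3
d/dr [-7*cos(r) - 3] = 7*sin(r)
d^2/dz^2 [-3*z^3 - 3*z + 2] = -18*z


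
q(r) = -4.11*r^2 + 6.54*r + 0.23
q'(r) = 6.54 - 8.22*r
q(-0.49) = -3.96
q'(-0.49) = 10.57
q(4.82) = -63.73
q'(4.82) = -33.08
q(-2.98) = -55.76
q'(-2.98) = 31.04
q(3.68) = -31.36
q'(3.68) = -23.71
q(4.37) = -49.68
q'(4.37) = -29.38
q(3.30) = -22.95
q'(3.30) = -20.59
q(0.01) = 0.29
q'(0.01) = 6.46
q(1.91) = -2.27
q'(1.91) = -9.16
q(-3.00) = -56.38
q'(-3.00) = 31.20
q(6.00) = -108.49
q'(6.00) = -42.78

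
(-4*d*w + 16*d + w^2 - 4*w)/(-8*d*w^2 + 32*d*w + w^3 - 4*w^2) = (-4*d + w)/(w*(-8*d + w))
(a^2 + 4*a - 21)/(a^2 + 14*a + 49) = (a - 3)/(a + 7)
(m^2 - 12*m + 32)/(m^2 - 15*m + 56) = (m - 4)/(m - 7)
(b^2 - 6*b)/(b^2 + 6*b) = (b - 6)/(b + 6)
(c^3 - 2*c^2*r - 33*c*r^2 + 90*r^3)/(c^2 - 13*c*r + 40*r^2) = (-c^2 - 3*c*r + 18*r^2)/(-c + 8*r)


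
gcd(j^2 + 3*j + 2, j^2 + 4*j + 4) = j + 2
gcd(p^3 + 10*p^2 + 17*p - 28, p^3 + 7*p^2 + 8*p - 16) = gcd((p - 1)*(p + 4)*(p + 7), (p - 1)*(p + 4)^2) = p^2 + 3*p - 4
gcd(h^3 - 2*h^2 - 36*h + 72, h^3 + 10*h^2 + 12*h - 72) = h^2 + 4*h - 12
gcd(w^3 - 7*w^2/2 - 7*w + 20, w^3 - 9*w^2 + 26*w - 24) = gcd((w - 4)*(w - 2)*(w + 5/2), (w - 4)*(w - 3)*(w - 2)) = w^2 - 6*w + 8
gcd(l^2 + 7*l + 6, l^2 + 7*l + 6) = l^2 + 7*l + 6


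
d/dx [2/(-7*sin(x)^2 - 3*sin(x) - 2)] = 2*(14*sin(x) + 3)*cos(x)/(7*sin(x)^2 + 3*sin(x) + 2)^2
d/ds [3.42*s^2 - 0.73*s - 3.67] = 6.84*s - 0.73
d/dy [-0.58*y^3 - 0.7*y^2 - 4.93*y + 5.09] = -1.74*y^2 - 1.4*y - 4.93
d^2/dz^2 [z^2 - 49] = 2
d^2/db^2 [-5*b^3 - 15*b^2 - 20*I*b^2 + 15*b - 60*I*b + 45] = -30*b - 30 - 40*I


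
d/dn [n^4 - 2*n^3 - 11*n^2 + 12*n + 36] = 4*n^3 - 6*n^2 - 22*n + 12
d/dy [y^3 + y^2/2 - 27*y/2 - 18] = 3*y^2 + y - 27/2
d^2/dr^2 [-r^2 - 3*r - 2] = -2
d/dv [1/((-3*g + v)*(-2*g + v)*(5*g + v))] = (-(2*g - v)*(3*g - v) + (2*g - v)*(5*g + v) + (3*g - v)*(5*g + v))/((2*g - v)^2*(3*g - v)^2*(5*g + v)^2)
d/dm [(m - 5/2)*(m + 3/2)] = 2*m - 1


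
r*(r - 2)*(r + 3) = r^3 + r^2 - 6*r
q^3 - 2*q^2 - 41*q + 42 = (q - 7)*(q - 1)*(q + 6)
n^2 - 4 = (n - 2)*(n + 2)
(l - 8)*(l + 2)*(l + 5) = l^3 - l^2 - 46*l - 80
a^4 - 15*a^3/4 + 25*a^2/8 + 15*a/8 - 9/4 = (a - 2)*(a - 3/2)*(a - 1)*(a + 3/4)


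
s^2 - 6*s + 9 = (s - 3)^2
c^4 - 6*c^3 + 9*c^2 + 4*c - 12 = (c - 3)*(c - 2)^2*(c + 1)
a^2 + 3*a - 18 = (a - 3)*(a + 6)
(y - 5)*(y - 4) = y^2 - 9*y + 20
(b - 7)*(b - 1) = b^2 - 8*b + 7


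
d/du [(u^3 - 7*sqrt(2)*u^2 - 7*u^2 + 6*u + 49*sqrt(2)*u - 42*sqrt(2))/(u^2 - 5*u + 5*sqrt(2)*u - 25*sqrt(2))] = (u^4 - 10*u^3 + 10*sqrt(2)*u^3 - 124*sqrt(2)*u^2 - 41*u^2 + 434*sqrt(2)*u + 700*u - 2030 - 360*sqrt(2))/(u^4 - 10*u^3 + 10*sqrt(2)*u^3 - 100*sqrt(2)*u^2 + 75*u^2 - 500*u + 250*sqrt(2)*u + 1250)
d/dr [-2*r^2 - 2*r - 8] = -4*r - 2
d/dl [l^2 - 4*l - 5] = 2*l - 4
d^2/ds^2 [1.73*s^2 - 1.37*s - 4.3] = 3.46000000000000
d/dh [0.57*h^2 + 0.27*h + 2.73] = 1.14*h + 0.27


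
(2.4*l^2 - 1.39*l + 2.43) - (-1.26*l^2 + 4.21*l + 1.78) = 3.66*l^2 - 5.6*l + 0.65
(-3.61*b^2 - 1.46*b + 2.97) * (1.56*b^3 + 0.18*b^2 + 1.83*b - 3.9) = -5.6316*b^5 - 2.9274*b^4 - 2.2359*b^3 + 11.9418*b^2 + 11.1291*b - 11.583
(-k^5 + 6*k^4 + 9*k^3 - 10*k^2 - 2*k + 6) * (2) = -2*k^5 + 12*k^4 + 18*k^3 - 20*k^2 - 4*k + 12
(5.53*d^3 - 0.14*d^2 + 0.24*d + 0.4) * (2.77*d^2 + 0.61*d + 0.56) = 15.3181*d^5 + 2.9855*d^4 + 3.6762*d^3 + 1.176*d^2 + 0.3784*d + 0.224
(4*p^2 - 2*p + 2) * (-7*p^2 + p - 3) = -28*p^4 + 18*p^3 - 28*p^2 + 8*p - 6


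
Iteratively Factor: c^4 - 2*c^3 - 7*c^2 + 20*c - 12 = (c + 3)*(c^3 - 5*c^2 + 8*c - 4) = (c - 2)*(c + 3)*(c^2 - 3*c + 2) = (c - 2)*(c - 1)*(c + 3)*(c - 2)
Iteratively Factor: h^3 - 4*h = (h - 2)*(h^2 + 2*h) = h*(h - 2)*(h + 2)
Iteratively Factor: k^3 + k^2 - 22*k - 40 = (k + 2)*(k^2 - k - 20) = (k + 2)*(k + 4)*(k - 5)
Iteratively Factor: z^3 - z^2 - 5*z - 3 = (z + 1)*(z^2 - 2*z - 3) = (z - 3)*(z + 1)*(z + 1)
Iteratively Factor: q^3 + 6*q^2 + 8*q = (q + 2)*(q^2 + 4*q) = (q + 2)*(q + 4)*(q)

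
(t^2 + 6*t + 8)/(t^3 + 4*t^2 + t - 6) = (t + 4)/(t^2 + 2*t - 3)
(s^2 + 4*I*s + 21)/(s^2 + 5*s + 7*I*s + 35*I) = (s - 3*I)/(s + 5)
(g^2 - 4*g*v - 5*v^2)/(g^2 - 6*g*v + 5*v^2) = (-g - v)/(-g + v)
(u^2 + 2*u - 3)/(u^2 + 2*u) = (u^2 + 2*u - 3)/(u*(u + 2))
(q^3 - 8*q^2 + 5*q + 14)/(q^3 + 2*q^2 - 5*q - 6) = (q - 7)/(q + 3)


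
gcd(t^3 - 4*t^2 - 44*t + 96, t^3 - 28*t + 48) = t^2 + 4*t - 12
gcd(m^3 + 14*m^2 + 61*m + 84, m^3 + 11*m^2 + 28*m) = m^2 + 11*m + 28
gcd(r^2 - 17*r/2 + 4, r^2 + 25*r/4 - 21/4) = 1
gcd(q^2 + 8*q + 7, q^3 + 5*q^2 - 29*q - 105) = q + 7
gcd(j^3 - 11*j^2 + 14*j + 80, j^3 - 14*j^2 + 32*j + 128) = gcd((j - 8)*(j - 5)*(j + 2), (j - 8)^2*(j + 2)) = j^2 - 6*j - 16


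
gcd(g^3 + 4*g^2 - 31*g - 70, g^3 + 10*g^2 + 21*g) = g + 7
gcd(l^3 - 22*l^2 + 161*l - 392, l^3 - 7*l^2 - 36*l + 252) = l - 7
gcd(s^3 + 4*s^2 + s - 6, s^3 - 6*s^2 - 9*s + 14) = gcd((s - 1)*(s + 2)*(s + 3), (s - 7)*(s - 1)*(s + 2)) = s^2 + s - 2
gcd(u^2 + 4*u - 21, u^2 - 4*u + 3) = u - 3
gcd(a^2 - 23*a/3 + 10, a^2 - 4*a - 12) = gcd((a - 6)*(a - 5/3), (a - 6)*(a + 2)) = a - 6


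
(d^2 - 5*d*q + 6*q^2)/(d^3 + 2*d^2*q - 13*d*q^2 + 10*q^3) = (-d + 3*q)/(-d^2 - 4*d*q + 5*q^2)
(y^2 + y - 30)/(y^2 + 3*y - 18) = (y - 5)/(y - 3)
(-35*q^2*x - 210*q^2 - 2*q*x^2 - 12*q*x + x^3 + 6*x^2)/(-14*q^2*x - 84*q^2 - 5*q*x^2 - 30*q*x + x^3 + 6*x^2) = (5*q + x)/(2*q + x)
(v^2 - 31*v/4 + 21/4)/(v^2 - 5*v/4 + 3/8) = 2*(v - 7)/(2*v - 1)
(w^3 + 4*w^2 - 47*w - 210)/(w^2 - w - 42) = w + 5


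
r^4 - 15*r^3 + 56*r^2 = r^2*(r - 8)*(r - 7)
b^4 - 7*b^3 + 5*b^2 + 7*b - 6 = (b - 6)*(b - 1)^2*(b + 1)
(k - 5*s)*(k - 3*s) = k^2 - 8*k*s + 15*s^2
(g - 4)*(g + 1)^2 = g^3 - 2*g^2 - 7*g - 4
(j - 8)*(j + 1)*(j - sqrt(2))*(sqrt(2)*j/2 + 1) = sqrt(2)*j^4/2 - 7*sqrt(2)*j^3/2 - 5*sqrt(2)*j^2 + 7*sqrt(2)*j + 8*sqrt(2)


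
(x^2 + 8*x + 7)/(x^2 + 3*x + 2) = (x + 7)/(x + 2)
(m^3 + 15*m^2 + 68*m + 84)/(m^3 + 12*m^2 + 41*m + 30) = (m^2 + 9*m + 14)/(m^2 + 6*m + 5)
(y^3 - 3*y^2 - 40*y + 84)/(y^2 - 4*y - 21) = (y^2 + 4*y - 12)/(y + 3)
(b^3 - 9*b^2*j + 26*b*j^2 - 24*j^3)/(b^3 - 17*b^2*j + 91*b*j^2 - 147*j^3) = (b^2 - 6*b*j + 8*j^2)/(b^2 - 14*b*j + 49*j^2)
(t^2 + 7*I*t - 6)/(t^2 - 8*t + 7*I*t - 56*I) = (t^2 + 7*I*t - 6)/(t^2 + t*(-8 + 7*I) - 56*I)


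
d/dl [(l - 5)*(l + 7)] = 2*l + 2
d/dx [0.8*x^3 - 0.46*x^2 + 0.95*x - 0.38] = 2.4*x^2 - 0.92*x + 0.95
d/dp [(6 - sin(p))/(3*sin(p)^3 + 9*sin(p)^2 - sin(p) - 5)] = (6*sin(p)^3 - 45*sin(p)^2 - 108*sin(p) + 11)*cos(p)/(3*sin(p)^3 + 9*sin(p)^2 - sin(p) - 5)^2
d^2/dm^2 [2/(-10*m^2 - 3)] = 120*(1 - 10*m^2)/(10*m^2 + 3)^3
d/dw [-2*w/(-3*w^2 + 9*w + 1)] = 2*(-3*w^2 - 1)/(9*w^4 - 54*w^3 + 75*w^2 + 18*w + 1)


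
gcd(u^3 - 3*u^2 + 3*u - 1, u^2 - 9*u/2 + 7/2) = u - 1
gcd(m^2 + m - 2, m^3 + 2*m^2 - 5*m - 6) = 1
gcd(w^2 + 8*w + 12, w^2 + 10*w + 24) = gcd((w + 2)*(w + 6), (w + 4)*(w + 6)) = w + 6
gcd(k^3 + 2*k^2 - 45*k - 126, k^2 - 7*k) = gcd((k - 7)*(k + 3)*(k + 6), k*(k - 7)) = k - 7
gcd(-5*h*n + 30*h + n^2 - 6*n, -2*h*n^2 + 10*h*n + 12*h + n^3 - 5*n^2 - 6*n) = n - 6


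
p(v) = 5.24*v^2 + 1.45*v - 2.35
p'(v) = 10.48*v + 1.45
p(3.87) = 81.74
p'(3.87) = 42.01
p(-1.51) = 7.41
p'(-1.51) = -14.37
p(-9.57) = 463.68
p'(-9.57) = -98.84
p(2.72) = 40.36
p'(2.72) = 29.96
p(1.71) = 15.45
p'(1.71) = 19.37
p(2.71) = 40.06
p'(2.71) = 29.85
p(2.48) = 33.47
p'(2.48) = 27.44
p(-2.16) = 18.97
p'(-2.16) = -21.19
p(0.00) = -2.35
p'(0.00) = 1.45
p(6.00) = 194.99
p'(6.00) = 64.33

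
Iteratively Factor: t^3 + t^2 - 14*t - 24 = (t + 2)*(t^2 - t - 12) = (t + 2)*(t + 3)*(t - 4)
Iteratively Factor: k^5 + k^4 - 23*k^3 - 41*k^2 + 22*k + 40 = (k - 5)*(k^4 + 6*k^3 + 7*k^2 - 6*k - 8) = (k - 5)*(k + 4)*(k^3 + 2*k^2 - k - 2) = (k - 5)*(k + 2)*(k + 4)*(k^2 - 1) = (k - 5)*(k + 1)*(k + 2)*(k + 4)*(k - 1)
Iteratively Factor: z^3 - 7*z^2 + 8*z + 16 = (z - 4)*(z^2 - 3*z - 4) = (z - 4)^2*(z + 1)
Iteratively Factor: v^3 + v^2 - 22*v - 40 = (v + 4)*(v^2 - 3*v - 10) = (v - 5)*(v + 4)*(v + 2)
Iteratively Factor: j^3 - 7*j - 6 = (j + 2)*(j^2 - 2*j - 3) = (j - 3)*(j + 2)*(j + 1)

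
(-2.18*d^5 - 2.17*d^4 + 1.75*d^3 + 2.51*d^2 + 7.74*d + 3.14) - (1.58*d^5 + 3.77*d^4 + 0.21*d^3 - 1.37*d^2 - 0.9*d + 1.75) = -3.76*d^5 - 5.94*d^4 + 1.54*d^3 + 3.88*d^2 + 8.64*d + 1.39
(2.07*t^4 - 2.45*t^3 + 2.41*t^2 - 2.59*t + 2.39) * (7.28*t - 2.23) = 15.0696*t^5 - 22.4521*t^4 + 23.0083*t^3 - 24.2295*t^2 + 23.1749*t - 5.3297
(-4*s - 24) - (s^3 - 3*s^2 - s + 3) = -s^3 + 3*s^2 - 3*s - 27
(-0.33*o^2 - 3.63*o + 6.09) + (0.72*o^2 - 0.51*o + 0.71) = 0.39*o^2 - 4.14*o + 6.8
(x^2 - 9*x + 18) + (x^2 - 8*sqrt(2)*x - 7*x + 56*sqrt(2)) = 2*x^2 - 16*x - 8*sqrt(2)*x + 18 + 56*sqrt(2)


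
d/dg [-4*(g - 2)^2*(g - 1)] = 4*(4 - 3*g)*(g - 2)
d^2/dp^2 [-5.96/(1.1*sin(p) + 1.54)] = (7.2116*sin(p)^2 - 10.09624*sin(p) - 14.4232)/(1.1*sin(p) + 1.54)^3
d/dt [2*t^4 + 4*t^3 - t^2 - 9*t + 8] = 8*t^3 + 12*t^2 - 2*t - 9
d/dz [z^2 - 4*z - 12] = 2*z - 4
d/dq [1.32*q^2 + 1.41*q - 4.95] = 2.64*q + 1.41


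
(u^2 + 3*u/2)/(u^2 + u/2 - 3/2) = u/(u - 1)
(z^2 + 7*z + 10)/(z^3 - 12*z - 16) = (z + 5)/(z^2 - 2*z - 8)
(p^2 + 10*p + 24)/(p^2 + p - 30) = (p + 4)/(p - 5)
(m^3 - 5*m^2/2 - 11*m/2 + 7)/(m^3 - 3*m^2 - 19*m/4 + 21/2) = 2*(m - 1)/(2*m - 3)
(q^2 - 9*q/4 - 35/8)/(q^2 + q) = (8*q^2 - 18*q - 35)/(8*q*(q + 1))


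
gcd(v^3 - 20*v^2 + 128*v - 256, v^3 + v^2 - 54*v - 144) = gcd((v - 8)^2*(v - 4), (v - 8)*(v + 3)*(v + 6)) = v - 8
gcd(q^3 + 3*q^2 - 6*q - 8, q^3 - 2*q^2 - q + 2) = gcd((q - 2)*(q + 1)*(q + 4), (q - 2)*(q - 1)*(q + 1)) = q^2 - q - 2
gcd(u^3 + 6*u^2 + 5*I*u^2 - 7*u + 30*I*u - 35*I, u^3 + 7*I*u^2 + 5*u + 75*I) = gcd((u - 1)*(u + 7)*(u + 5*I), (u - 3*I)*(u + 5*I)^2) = u + 5*I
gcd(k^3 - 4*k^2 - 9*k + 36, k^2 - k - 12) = k^2 - k - 12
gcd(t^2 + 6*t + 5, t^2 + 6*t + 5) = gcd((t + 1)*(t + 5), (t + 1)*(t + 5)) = t^2 + 6*t + 5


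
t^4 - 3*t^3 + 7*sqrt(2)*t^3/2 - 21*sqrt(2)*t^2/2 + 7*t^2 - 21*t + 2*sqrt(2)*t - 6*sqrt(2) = (t - 3)*(t + sqrt(2)/2)*(t + sqrt(2))*(t + 2*sqrt(2))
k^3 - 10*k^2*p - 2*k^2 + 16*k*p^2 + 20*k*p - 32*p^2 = (k - 2)*(k - 8*p)*(k - 2*p)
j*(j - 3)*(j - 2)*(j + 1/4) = j^4 - 19*j^3/4 + 19*j^2/4 + 3*j/2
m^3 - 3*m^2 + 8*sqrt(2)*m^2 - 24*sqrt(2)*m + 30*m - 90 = (m - 3)*(m + 3*sqrt(2))*(m + 5*sqrt(2))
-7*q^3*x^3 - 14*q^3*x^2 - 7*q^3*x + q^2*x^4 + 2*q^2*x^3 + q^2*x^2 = x*(-7*q + x)*(q*x + q)^2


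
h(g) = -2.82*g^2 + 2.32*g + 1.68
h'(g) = 2.32 - 5.64*g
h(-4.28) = -59.91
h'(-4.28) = 26.46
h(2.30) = -7.90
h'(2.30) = -10.65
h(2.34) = -8.33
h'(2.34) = -10.88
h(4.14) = -37.05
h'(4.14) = -21.03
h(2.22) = -7.07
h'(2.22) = -10.20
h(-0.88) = -2.55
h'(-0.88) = 7.28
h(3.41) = -23.20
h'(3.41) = -16.91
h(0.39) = 2.16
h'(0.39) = 0.12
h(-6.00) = -113.76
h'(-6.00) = 36.16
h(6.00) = -85.92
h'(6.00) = -31.52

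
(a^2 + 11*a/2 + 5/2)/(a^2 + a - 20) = (a + 1/2)/(a - 4)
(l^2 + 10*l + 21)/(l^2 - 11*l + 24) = (l^2 + 10*l + 21)/(l^2 - 11*l + 24)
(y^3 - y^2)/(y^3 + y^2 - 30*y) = y*(y - 1)/(y^2 + y - 30)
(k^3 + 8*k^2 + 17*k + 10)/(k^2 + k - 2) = (k^2 + 6*k + 5)/(k - 1)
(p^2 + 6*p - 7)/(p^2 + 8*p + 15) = (p^2 + 6*p - 7)/(p^2 + 8*p + 15)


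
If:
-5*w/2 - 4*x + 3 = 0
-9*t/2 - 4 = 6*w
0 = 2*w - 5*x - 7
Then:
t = -1360/369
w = 86/41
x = -23/41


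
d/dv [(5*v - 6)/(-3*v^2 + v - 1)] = (-15*v^2 + 5*v + (5*v - 6)*(6*v - 1) - 5)/(3*v^2 - v + 1)^2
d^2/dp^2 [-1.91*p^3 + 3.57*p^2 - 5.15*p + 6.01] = 7.14 - 11.46*p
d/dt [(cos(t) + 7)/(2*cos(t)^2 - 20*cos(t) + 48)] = (cos(t)^2 + 14*cos(t) - 94)*sin(t)/(2*(cos(t)^2 - 10*cos(t) + 24)^2)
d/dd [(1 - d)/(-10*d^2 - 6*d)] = (-5*d^2 + 10*d + 3)/(2*d^2*(25*d^2 + 30*d + 9))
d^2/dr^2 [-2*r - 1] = 0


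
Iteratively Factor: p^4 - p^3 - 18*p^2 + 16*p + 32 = (p - 4)*(p^3 + 3*p^2 - 6*p - 8) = (p - 4)*(p - 2)*(p^2 + 5*p + 4) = (p - 4)*(p - 2)*(p + 1)*(p + 4)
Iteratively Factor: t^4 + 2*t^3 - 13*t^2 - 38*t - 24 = (t + 2)*(t^3 - 13*t - 12) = (t + 1)*(t + 2)*(t^2 - t - 12) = (t + 1)*(t + 2)*(t + 3)*(t - 4)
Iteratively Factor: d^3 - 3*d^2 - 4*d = (d + 1)*(d^2 - 4*d) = d*(d + 1)*(d - 4)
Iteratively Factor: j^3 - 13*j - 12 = (j + 3)*(j^2 - 3*j - 4) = (j + 1)*(j + 3)*(j - 4)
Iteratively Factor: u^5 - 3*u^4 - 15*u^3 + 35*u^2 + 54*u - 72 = (u + 3)*(u^4 - 6*u^3 + 3*u^2 + 26*u - 24) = (u - 1)*(u + 3)*(u^3 - 5*u^2 - 2*u + 24) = (u - 3)*(u - 1)*(u + 3)*(u^2 - 2*u - 8) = (u - 4)*(u - 3)*(u - 1)*(u + 3)*(u + 2)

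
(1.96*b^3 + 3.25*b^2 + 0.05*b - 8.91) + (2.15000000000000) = 1.96*b^3 + 3.25*b^2 + 0.05*b - 6.76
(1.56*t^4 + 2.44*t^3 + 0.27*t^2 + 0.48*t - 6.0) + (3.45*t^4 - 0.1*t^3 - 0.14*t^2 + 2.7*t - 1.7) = 5.01*t^4 + 2.34*t^3 + 0.13*t^2 + 3.18*t - 7.7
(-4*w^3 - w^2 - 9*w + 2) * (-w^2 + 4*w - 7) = 4*w^5 - 15*w^4 + 33*w^3 - 31*w^2 + 71*w - 14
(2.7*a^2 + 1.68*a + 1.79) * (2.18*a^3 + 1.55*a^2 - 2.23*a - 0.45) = 5.886*a^5 + 7.8474*a^4 + 0.485200000000001*a^3 - 2.1869*a^2 - 4.7477*a - 0.8055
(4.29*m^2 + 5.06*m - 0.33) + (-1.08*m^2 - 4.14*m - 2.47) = 3.21*m^2 + 0.92*m - 2.8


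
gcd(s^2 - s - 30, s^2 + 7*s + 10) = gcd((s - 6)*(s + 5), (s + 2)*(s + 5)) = s + 5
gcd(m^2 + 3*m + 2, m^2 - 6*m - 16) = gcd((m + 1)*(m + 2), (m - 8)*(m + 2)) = m + 2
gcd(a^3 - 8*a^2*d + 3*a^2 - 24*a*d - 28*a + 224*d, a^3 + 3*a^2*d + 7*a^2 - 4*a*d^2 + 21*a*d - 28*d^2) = a + 7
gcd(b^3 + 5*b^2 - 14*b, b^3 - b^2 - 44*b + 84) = b^2 + 5*b - 14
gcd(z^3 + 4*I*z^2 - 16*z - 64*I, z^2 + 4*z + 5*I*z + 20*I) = z + 4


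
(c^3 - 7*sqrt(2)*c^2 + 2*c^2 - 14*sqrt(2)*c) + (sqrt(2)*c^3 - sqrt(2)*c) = c^3 + sqrt(2)*c^3 - 7*sqrt(2)*c^2 + 2*c^2 - 15*sqrt(2)*c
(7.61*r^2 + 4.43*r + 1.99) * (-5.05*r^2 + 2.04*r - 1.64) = -38.4305*r^4 - 6.8471*r^3 - 13.4927*r^2 - 3.2056*r - 3.2636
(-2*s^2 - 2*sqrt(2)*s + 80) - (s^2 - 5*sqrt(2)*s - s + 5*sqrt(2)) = -3*s^2 + s + 3*sqrt(2)*s - 5*sqrt(2) + 80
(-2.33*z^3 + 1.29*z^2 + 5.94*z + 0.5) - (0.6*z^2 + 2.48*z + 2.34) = -2.33*z^3 + 0.69*z^2 + 3.46*z - 1.84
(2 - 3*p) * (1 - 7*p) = 21*p^2 - 17*p + 2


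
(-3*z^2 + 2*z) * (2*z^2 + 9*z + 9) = -6*z^4 - 23*z^3 - 9*z^2 + 18*z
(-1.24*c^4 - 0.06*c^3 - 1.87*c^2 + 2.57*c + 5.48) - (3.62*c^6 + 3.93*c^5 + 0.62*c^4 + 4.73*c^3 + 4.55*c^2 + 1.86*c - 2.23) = -3.62*c^6 - 3.93*c^5 - 1.86*c^4 - 4.79*c^3 - 6.42*c^2 + 0.71*c + 7.71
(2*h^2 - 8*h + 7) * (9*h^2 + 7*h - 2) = 18*h^4 - 58*h^3 + 3*h^2 + 65*h - 14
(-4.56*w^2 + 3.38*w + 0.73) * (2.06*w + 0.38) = -9.3936*w^3 + 5.23*w^2 + 2.7882*w + 0.2774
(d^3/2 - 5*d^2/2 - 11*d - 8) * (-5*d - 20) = -5*d^4/2 + 5*d^3/2 + 105*d^2 + 260*d + 160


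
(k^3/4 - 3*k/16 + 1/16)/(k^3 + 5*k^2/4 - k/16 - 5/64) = 4*(4*k^3 - 3*k + 1)/(64*k^3 + 80*k^2 - 4*k - 5)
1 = 1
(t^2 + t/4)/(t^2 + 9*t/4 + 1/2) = t/(t + 2)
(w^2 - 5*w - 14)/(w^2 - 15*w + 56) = (w + 2)/(w - 8)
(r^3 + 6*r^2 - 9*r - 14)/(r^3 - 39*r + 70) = (r + 1)/(r - 5)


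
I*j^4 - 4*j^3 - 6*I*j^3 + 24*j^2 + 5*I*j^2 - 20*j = j*(j - 5)*(j + 4*I)*(I*j - I)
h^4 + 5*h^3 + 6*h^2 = h^2*(h + 2)*(h + 3)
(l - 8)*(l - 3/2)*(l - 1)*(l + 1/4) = l^4 - 41*l^3/4 + 151*l^2/8 - 53*l/8 - 3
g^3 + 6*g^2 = g^2*(g + 6)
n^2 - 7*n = n*(n - 7)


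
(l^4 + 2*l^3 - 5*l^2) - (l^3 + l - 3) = l^4 + l^3 - 5*l^2 - l + 3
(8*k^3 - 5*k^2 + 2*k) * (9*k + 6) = 72*k^4 + 3*k^3 - 12*k^2 + 12*k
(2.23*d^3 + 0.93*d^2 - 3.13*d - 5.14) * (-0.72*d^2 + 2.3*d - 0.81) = -1.6056*d^5 + 4.4594*d^4 + 2.5863*d^3 - 4.2515*d^2 - 9.2867*d + 4.1634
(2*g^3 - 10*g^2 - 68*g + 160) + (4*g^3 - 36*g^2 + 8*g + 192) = 6*g^3 - 46*g^2 - 60*g + 352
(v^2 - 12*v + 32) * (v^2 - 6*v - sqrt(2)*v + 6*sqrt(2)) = v^4 - 18*v^3 - sqrt(2)*v^3 + 18*sqrt(2)*v^2 + 104*v^2 - 192*v - 104*sqrt(2)*v + 192*sqrt(2)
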